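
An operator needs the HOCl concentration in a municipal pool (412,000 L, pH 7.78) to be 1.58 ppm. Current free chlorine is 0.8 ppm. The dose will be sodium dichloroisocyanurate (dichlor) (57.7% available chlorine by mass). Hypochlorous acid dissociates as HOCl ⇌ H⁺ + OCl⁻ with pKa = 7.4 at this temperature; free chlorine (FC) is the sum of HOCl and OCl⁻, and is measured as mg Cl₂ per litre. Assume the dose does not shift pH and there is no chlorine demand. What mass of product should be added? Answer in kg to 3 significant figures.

[OCl⁻]/[HOCl] = 10^(pH − pKa) = 10^(7.78 − 7.4) = 2.399; fraction as HOCl = 1/(1 + 2.399) = 0.2942.
Free chlorine required for 1.58 ppm HOCl: 1.58 / 0.2942 = 5.37 ppm.
FC to add: 5.37 − 0.8 = 4.57 mg/L as Cl₂.
Cl₂ equivalent: 4.57 mg/L × 412,000 L = 1883 g.
Product at 57.7% available Cl: 1883 / 0.577 = 3263 g.

3.26 kg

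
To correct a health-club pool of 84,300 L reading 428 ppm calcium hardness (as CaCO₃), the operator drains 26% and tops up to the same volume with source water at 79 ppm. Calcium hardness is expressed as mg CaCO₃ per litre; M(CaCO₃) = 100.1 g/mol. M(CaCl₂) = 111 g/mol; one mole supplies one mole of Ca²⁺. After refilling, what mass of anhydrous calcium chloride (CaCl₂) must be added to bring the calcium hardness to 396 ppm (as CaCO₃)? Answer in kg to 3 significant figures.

5.49 kg

After draining 26% and refilling: 428 × 0.74 + 79 × 0.26 = 337.26 ppm.
Deficit to target: 396 − 337.26 = 58.74 mg/L.
As CaCO₃: 58.74 mg/L × 84,300 L = 4952 g; ÷ 100.1 = 49.47 mol Ca²⁺.
Mass: 49.47 × 111 = 5491 g.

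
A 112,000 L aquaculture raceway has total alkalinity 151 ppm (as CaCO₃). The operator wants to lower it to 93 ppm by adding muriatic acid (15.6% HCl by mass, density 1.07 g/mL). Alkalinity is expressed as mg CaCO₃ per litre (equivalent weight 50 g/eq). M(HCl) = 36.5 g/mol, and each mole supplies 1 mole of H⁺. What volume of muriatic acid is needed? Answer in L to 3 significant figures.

Alkalinity to neutralize: (151 − 93) = 58 mg/L as CaCO₃ × 112,000 L = 6496 g as CaCO₃.
Equivalents of H⁺ required: 6496 ÷ 50 g/eq = 129.9 eq = 129.9 mol HCl.
Mass of HCl: 129.9 × 36.5 = 4742 g.
Mass of 15.6% solution: 4742 / 0.156 = 30,400 g.
Volume: 30,400 g ÷ 1.07 g/mL = 28,410 mL.

28.4 L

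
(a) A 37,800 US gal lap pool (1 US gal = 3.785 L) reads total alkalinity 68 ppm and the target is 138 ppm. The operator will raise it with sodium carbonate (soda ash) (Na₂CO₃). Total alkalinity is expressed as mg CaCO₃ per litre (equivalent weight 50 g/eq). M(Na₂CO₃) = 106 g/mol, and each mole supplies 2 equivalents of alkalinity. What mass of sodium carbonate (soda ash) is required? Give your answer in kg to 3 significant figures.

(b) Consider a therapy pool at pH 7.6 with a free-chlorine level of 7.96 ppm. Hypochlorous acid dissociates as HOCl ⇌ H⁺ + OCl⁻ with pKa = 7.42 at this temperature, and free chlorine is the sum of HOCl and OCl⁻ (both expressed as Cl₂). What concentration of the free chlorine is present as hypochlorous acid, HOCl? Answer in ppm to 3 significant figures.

(a) Volume: 37,800 US gal × 3.785 L/gal = 143,073 L.
(a) Alkalinity to add: (138 − 68) = 70 mg/L as CaCO₃ × 143,073 L = 10,020 g as CaCO₃.
(a) Equivalents: 10,020 g ÷ 50 g/eq = 200.3 eq.
(a) Each mole of Na₂CO₃ supplies 2 eq, so 200.3 / 2 = 100.2 mol.
(a) Mass: 100.2 mol × 106 g/mol = 10,620 g.

(b) [OCl⁻]/[HOCl] = 10^(pH − pKa) = 10^(7.6 − 7.42) = 10^0.18 = 1.514.
(b) Fraction as HOCl = 1 / (1 + 1.514) = 0.3978.
(b) HOCl = 0.3978 × 7.96 ppm = 3.167 ppm.

(a) 10.6 kg; (b) 3.17 ppm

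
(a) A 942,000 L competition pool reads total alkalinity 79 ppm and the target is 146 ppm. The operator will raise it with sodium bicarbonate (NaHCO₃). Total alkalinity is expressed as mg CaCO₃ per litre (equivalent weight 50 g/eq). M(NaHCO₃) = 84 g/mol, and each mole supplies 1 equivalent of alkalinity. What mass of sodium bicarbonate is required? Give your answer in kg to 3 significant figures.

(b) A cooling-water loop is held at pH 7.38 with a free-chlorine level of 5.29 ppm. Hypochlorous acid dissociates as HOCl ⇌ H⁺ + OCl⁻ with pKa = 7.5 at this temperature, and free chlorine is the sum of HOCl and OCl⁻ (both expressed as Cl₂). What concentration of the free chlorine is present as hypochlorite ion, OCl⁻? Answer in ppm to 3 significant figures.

(a) Alkalinity to add: (146 − 79) = 67 mg/L as CaCO₃ × 942,000 L = 63,110 g as CaCO₃.
(a) Equivalents: 63,110 g ÷ 50 g/eq = 1262 eq.
(a) NaHCO₃ supplies 1 eq per mole → 1262 mol.
(a) Mass: 1262 mol × 84 g/mol = 106,000 g.

(b) [OCl⁻]/[HOCl] = 10^(pH − pKa) = 10^(7.38 − 7.5) = 10^-0.12 = 0.7586.
(b) Fraction as HOCl = 1 / (1 + 0.7586) = 0.5686.
(b) OCl⁻ = (1 − 0.5686) × 5.29 ppm = 2.282 ppm.

(a) 106 kg; (b) 2.28 ppm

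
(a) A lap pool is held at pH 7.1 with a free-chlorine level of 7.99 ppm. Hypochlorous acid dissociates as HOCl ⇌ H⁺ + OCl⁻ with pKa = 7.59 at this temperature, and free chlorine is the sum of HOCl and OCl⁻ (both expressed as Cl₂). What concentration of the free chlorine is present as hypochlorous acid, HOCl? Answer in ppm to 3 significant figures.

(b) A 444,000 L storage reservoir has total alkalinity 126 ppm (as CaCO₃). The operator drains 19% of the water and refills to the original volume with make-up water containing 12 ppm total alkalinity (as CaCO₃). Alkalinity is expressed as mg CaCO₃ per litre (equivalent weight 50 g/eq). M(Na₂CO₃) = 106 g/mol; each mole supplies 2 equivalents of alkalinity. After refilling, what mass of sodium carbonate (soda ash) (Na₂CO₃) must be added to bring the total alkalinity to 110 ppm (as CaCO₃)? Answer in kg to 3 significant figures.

(a) 6.04 ppm; (b) 2.66 kg

(a) [OCl⁻]/[HOCl] = 10^(pH − pKa) = 10^(7.1 − 7.59) = 10^-0.49 = 0.3236.
(a) Fraction as HOCl = 1 / (1 + 0.3236) = 0.7555.
(a) HOCl = 0.7555 × 7.99 ppm = 6.037 ppm.

(b) After draining 19% and refilling: 126 × 0.81 + 12 × 0.19 = 104.34 ppm.
(b) Deficit to target: 110 − 104.34 = 5.66 mg/L.
(b) As CaCO₃: 5.66 mg/L × 444,000 L = 2513 g; ÷ 50 g/eq ÷ 2 = 25.13 mol Na₂CO₃.
(b) Mass: 25.13 × 106 = 2664 g.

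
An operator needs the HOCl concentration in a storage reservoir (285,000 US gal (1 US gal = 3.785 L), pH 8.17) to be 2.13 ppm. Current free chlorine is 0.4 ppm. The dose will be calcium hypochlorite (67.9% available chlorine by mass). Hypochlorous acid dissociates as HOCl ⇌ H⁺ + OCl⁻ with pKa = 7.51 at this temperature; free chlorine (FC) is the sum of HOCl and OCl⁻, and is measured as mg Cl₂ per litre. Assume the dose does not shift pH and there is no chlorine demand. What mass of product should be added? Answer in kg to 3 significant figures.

Volume: 285,000 US gal × 3.785 L/gal = 1,078,725 L.
[OCl⁻]/[HOCl] = 10^(pH − pKa) = 10^(8.17 − 7.51) = 4.571; fraction as HOCl = 1/(1 + 4.571) = 0.1795.
Free chlorine required for 2.13 ppm HOCl: 2.13 / 0.1795 = 11.87 ppm.
FC to add: 11.87 − 0.4 = 11.47 mg/L as Cl₂.
Cl₂ equivalent: 11.47 mg/L × 1,078,725 L = 12,370 g.
Product at 67.9% available Cl: 12,370 / 0.679 = 18,220 g.

18.2 kg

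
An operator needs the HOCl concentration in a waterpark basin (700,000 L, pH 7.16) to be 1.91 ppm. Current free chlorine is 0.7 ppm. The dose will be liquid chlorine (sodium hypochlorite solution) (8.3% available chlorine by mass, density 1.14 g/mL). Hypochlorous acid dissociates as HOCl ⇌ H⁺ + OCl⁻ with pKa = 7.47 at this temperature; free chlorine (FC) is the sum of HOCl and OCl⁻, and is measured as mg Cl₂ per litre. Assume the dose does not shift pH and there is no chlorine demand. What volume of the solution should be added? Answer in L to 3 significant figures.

15.9 L

[OCl⁻]/[HOCl] = 10^(pH − pKa) = 10^(7.16 − 7.47) = 0.4898; fraction as HOCl = 1/(1 + 0.4898) = 0.6712.
Free chlorine required for 1.91 ppm HOCl: 1.91 / 0.6712 = 2.845 ppm.
FC to add: 2.845 − 0.7 = 2.145 mg/L as Cl₂.
Cl₂ equivalent: 2.145 mg/L × 700,000 L = 1502 g.
Product at 8.3% available Cl: 1502 / 0.083 = 18,090 g.
Volume: 18,090 g ÷ 1.14 g/mL = 15,870 mL.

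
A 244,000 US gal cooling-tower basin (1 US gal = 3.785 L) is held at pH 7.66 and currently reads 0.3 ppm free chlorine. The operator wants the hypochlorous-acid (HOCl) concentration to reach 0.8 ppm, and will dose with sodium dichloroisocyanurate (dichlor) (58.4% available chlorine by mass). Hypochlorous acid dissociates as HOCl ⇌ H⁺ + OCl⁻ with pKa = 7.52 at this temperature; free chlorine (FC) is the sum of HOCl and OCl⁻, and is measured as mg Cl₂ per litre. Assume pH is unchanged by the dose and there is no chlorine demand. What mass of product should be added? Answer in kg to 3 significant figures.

2.54 kg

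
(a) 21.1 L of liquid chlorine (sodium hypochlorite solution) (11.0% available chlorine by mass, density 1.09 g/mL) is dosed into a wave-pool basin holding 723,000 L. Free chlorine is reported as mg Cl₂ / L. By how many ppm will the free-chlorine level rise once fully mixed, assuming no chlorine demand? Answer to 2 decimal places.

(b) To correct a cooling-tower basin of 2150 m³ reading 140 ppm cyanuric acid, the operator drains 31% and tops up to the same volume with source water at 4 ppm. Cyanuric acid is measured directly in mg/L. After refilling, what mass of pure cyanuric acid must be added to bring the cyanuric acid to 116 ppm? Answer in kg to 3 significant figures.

(a) Mass of solution: 21.1 L × 1000 mL/L × 1.09 g/mL = 23,000 g.
(a) Available chlorine delivered: 23,000 g × 0.11 = 2530 g as Cl₂.
(a) Concentration rise: 2530 g / 723,000 L = 3.499 mg/L = 3.50 ppm.

(b) Volume: 2150 m³ = 2,150,000 L.
(b) After draining 31% and refilling: 140 × 0.69 + 4 × 0.31 = 97.84 ppm.
(b) Deficit to target: 116 − 97.84 = 18.16 mg/L.
(b) Mass: 18.16 mg/L × 2,150,000 L = 39,040 g cyanuric acid.

(a) 3.50 ppm; (b) 39.0 kg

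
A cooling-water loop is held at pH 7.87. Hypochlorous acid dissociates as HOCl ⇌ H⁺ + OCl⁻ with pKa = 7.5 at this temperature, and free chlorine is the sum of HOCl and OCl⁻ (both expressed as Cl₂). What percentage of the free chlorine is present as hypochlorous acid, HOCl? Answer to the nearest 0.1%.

[OCl⁻]/[HOCl] = 10^(pH − pKa) = 10^(7.87 − 7.5) = 10^0.37 = 2.344.
Fraction as HOCl = 1 / (1 + 2.344) = 0.299.

29.9%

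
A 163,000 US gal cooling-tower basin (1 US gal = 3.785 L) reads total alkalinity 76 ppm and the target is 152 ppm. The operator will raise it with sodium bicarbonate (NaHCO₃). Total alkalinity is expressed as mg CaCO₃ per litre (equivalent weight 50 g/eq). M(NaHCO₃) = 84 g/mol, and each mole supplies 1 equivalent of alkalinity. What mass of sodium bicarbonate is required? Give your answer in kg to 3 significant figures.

Volume: 163,000 US gal × 3.785 L/gal = 616,955 L.
Alkalinity to add: (152 − 76) = 76 mg/L as CaCO₃ × 616,955 L = 46,890 g as CaCO₃.
Equivalents: 46,890 g ÷ 50 g/eq = 937.8 eq.
NaHCO₃ supplies 1 eq per mole → 937.8 mol.
Mass: 937.8 mol × 84 g/mol = 78,770 g.

78.8 kg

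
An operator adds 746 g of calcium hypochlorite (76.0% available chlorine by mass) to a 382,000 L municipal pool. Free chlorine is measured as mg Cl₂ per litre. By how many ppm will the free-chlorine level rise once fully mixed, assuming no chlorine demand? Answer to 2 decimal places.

1.48 ppm

Available chlorine delivered: 746 g × 0.76 = 567 g as Cl₂.
Concentration rise: 567 g / 382,000 L = 1.484 mg/L = 1.48 ppm.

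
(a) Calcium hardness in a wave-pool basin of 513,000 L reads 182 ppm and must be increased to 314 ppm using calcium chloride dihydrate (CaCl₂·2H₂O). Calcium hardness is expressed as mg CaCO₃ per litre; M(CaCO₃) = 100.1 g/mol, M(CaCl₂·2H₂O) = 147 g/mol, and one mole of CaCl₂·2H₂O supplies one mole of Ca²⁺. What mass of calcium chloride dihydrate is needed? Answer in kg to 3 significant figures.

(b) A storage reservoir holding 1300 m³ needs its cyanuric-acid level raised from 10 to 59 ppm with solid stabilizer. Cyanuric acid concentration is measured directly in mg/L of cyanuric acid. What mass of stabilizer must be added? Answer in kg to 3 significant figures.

(a) Hardness to add: (314 − 182) = 132 mg/L as CaCO₃ × 513,000 L = 67,720 g as CaCO₃.
(a) Moles of Ca²⁺ (1 mol Ca²⁺ ≡ 1 mol CaCO₃): 67,720 / 100.1 g/mol = 676.5 mol.
(a) Mass of CaCl₂·2H₂O: 676.5 × 147 = 99,440 g.

(b) Volume: 1300 m³ = 1,300,000 L.
(b) CYA to add: (59 − 10) = 49 mg/L × 1,300,000 L = 63,700 g cyanuric acid.

(a) 99.4 kg; (b) 63.7 kg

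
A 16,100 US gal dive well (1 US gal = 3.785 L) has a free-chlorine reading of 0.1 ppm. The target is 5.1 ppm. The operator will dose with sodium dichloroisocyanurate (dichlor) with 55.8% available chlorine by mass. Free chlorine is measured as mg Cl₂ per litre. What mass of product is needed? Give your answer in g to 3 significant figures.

546 g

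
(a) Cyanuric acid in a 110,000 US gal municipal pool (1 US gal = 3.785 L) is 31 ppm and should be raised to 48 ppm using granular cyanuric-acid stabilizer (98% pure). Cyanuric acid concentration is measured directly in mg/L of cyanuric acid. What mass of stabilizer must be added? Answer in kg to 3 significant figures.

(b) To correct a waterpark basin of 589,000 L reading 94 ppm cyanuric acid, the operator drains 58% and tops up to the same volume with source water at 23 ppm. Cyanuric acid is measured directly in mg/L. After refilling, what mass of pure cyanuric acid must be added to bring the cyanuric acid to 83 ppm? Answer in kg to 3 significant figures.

(a) 7.22 kg; (b) 17.8 kg

(a) Volume: 110,000 US gal × 3.785 L/gal = 416,350 L.
(a) CYA to add: (48 − 31) = 17 mg/L × 416,350 L = 7078 g cyanuric acid.
(a) At 98% purity: 7078 / 0.98 = 7222 g product.

(b) After draining 58% and refilling: 94 × 0.42 + 23 × 0.58 = 52.82 ppm.
(b) Deficit to target: 83 − 52.82 = 30.18 mg/L.
(b) Mass: 30.18 mg/L × 589,000 L = 17,780 g cyanuric acid.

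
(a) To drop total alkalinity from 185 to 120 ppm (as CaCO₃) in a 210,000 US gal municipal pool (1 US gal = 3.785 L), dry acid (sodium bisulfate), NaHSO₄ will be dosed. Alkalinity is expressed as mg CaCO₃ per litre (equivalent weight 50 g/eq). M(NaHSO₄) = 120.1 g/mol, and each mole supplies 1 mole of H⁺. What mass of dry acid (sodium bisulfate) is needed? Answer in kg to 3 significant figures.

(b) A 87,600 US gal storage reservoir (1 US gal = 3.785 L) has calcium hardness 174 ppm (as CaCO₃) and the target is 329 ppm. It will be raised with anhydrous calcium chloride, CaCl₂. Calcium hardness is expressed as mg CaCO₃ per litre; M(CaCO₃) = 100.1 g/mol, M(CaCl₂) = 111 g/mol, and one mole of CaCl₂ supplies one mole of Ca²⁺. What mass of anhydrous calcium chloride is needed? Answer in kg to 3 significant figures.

(a) 124 kg; (b) 57.0 kg

(a) Volume: 210,000 US gal × 3.785 L/gal = 794,850 L.
(a) Alkalinity to neutralize: (185 − 120) = 65 mg/L as CaCO₃ × 794,850 L = 51,670 g as CaCO₃.
(a) Equivalents of H⁺ required: 51,670 ÷ 50 g/eq = 1033 eq = 1033 mol NaHSO₄.
(a) Mass of NaHSO₄: 1033 × 120.1 = 124,100 g.

(b) Volume: 87,600 US gal × 3.785 L/gal = 331,566 L.
(b) Hardness to add: (329 − 174) = 155 mg/L as CaCO₃ × 331,566 L = 51,390 g as CaCO₃.
(b) Moles of Ca²⁺ (1 mol Ca²⁺ ≡ 1 mol CaCO₃): 51,390 / 100.1 g/mol = 513.4 mol.
(b) Mass of CaCl₂: 513.4 × 111 = 56,990 g.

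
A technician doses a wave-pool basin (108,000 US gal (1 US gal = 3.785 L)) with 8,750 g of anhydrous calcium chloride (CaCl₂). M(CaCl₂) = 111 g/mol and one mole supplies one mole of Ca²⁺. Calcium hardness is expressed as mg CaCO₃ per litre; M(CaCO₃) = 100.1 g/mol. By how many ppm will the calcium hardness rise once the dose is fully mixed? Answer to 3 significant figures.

19.3 ppm

Volume: 108,000 US gal × 3.785 L/gal = 408,780 L.
Moles of Ca²⁺: 8,750 g ÷ 111 g/mol = 78.83 mol.
As CaCO₃: 78.83 mol × 100.1 g/mol = 7891 g.
Rise: 7891 g / 408,780 L × 1000 = 19.3 mg/L.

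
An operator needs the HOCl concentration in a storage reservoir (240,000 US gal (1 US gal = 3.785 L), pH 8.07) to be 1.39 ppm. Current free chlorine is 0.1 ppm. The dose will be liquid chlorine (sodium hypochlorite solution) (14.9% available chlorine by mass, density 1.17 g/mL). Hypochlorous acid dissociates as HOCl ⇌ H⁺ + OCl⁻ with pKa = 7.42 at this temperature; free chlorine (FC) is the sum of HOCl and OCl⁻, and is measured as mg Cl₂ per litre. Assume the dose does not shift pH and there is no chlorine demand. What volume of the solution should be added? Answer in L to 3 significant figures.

39.1 L

Volume: 240,000 US gal × 3.785 L/gal = 908,400 L.
[OCl⁻]/[HOCl] = 10^(pH − pKa) = 10^(8.07 − 7.42) = 4.467; fraction as HOCl = 1/(1 + 4.467) = 0.1829.
Free chlorine required for 1.39 ppm HOCl: 1.39 / 0.1829 = 7.599 ppm.
FC to add: 7.599 − 0.1 = 7.499 mg/L as Cl₂.
Cl₂ equivalent: 7.499 mg/L × 908,400 L = 6812 g.
Product at 14.9% available Cl: 6812 / 0.149 = 45,720 g.
Volume: 45,720 g ÷ 1.17 g/mL = 39,080 mL.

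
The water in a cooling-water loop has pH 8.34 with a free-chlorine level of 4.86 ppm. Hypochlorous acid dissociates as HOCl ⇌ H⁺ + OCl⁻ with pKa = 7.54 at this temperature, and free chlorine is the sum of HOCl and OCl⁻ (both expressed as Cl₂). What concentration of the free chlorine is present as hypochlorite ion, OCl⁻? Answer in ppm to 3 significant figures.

4.20 ppm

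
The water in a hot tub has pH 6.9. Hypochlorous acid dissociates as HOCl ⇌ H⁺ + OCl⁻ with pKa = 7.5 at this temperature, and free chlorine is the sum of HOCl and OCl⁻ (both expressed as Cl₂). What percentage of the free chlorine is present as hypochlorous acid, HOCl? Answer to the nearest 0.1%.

79.9%

[OCl⁻]/[HOCl] = 10^(pH − pKa) = 10^(6.9 − 7.5) = 10^-0.60 = 0.2512.
Fraction as HOCl = 1 / (1 + 0.2512) = 0.7992.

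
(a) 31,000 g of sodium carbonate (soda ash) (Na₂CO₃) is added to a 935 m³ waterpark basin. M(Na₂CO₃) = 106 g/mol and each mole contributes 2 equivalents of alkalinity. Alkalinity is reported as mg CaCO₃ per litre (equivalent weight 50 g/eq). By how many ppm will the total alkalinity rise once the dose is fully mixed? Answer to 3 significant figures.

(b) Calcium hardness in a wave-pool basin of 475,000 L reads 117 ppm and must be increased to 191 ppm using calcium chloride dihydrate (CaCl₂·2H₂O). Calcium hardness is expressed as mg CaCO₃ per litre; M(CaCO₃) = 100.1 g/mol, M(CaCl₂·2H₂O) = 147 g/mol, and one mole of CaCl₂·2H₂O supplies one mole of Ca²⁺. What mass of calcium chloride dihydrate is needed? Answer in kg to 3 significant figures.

(a) Volume: 935 m³ = 935,000 L.
(a) Moles of Na₂CO₃: 31,000 g ÷ 106 g/mol = 292.5 mol → 584.9 eq of alkalinity.
(a) As CaCO₃: 584.9 eq × 50 g/eq = 29,250 g.
(a) Rise: 29,250 g / 935,000 L × 1000 = 31.28 mg/L.

(b) Hardness to add: (191 − 117) = 74 mg/L as CaCO₃ × 475,000 L = 35,150 g as CaCO₃.
(b) Moles of Ca²⁺ (1 mol Ca²⁺ ≡ 1 mol CaCO₃): 35,150 / 100.1 g/mol = 351.1 mol.
(b) Mass of CaCl₂·2H₂O: 351.1 × 147 = 51,620 g.

(a) 31.3 ppm; (b) 51.6 kg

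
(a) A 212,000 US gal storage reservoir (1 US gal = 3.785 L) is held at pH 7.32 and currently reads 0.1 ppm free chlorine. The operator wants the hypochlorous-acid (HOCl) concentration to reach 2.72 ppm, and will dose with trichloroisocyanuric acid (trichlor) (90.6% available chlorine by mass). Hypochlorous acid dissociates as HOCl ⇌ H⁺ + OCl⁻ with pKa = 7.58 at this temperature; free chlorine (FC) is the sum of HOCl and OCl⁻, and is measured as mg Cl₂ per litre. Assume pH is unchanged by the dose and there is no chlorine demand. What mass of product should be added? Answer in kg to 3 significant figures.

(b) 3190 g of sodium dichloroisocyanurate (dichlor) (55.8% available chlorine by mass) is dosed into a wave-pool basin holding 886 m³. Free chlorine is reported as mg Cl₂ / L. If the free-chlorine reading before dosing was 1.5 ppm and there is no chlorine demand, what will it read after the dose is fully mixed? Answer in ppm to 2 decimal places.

(a) Volume: 212,000 US gal × 3.785 L/gal = 802,420 L.
(a) [OCl⁻]/[HOCl] = 10^(pH − pKa) = 10^(7.32 − 7.58) = 0.5495; fraction as HOCl = 1/(1 + 0.5495) = 0.6454.
(a) Free chlorine required for 2.72 ppm HOCl: 2.72 / 0.6454 = 4.215 ppm.
(a) FC to add: 4.215 − 0.1 = 4.115 mg/L as Cl₂.
(a) Cl₂ equivalent: 4.115 mg/L × 802,420 L = 3302 g.
(a) Product at 90.6% available Cl: 3302 / 0.906 = 3644 g.

(b) Volume: 886 m³ = 886,000 L.
(b) Available chlorine delivered: 3190 g × 0.558 = 1780 g as Cl₂.
(b) Concentration rise: 1780 g / 886,000 L = 2.009 mg/L = 2.01 ppm.
(b) Final FC: 1.5 + 2.01 = 3.51 ppm.

(a) 3.64 kg; (b) 3.51 ppm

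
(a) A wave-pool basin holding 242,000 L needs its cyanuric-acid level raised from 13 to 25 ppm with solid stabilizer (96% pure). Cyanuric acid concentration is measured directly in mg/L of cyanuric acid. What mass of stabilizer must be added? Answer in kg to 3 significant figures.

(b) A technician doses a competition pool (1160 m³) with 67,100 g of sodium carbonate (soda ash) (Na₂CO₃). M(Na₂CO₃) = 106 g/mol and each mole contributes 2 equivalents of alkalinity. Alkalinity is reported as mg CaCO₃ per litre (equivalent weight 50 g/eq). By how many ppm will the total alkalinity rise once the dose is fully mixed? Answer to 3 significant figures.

(a) CYA to add: (25 − 13) = 12 mg/L × 242,000 L = 2904 g cyanuric acid.
(a) At 96% purity: 2904 / 0.96 = 3025 g product.

(b) Volume: 1160 m³ = 1,160,000 L.
(b) Moles of Na₂CO₃: 67,100 g ÷ 106 g/mol = 633 mol → 1266 eq of alkalinity.
(b) As CaCO₃: 1266 eq × 50 g/eq = 63,300 g.
(b) Rise: 63,300 g / 1,160,000 L × 1000 = 54.57 mg/L.

(a) 3.02 kg; (b) 54.6 ppm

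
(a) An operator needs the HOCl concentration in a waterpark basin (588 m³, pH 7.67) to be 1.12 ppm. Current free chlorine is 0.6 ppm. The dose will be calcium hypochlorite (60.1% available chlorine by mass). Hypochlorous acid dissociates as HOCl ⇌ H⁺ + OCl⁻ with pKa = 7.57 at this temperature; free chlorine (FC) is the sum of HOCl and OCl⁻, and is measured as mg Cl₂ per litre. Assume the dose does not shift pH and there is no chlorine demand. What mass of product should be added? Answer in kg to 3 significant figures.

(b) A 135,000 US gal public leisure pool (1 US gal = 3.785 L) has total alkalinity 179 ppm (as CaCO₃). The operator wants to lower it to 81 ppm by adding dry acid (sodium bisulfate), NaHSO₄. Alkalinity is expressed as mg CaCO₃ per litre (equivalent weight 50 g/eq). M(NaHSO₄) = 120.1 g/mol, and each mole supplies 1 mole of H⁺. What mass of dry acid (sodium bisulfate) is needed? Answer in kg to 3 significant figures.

(a) 1.89 kg; (b) 120 kg

(a) Volume: 588 m³ = 588,000 L.
(a) [OCl⁻]/[HOCl] = 10^(pH − pKa) = 10^(7.67 − 7.57) = 1.259; fraction as HOCl = 1/(1 + 1.259) = 0.4427.
(a) Free chlorine required for 1.12 ppm HOCl: 1.12 / 0.4427 = 2.53 ppm.
(a) FC to add: 2.53 − 0.6 = 1.93 mg/L as Cl₂.
(a) Cl₂ equivalent: 1.93 mg/L × 588,000 L = 1135 g.
(a) Product at 60.1% available Cl: 1135 / 0.601 = 1888 g.

(b) Volume: 135,000 US gal × 3.785 L/gal = 510,975 L.
(b) Alkalinity to neutralize: (179 − 81) = 98 mg/L as CaCO₃ × 510,975 L = 50,080 g as CaCO₃.
(b) Equivalents of H⁺ required: 50,080 ÷ 50 g/eq = 1002 eq = 1002 mol NaHSO₄.
(b) Mass of NaHSO₄: 1002 × 120.1 = 120,300 g.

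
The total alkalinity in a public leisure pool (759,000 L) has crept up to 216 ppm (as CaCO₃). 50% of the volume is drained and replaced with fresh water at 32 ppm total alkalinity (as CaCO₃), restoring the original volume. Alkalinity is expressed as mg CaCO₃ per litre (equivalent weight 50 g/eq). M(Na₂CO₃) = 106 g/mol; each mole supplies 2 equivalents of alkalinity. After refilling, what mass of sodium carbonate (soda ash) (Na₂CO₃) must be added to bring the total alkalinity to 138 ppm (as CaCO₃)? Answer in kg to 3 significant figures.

11.3 kg

After draining 50% and refilling: 216 × 0.50 + 32 × 0.50 = 124 ppm.
Deficit to target: 138 − 124 = 14 mg/L.
As CaCO₃: 14 mg/L × 759,000 L = 10,630 g; ÷ 50 g/eq ÷ 2 = 106.3 mol Na₂CO₃.
Mass: 106.3 × 106 = 11,260 g.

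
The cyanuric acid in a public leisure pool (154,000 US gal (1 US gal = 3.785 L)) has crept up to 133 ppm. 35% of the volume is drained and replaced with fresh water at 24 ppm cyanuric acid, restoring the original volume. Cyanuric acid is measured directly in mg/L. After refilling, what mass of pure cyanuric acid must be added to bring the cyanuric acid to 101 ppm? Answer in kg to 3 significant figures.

3.58 kg

Volume: 154,000 US gal × 3.785 L/gal = 582,890 L.
After draining 35% and refilling: 133 × 0.65 + 24 × 0.35 = 94.85 ppm.
Deficit to target: 101 − 94.85 = 6.15 mg/L.
Mass: 6.15 mg/L × 582,890 L = 3585 g cyanuric acid.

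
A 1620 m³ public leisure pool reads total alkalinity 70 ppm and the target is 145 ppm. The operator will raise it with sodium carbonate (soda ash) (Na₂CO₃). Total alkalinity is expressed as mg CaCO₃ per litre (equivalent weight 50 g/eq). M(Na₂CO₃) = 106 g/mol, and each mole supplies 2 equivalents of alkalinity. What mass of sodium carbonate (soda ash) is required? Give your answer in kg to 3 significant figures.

Volume: 1620 m³ = 1,620,000 L.
Alkalinity to add: (145 − 70) = 75 mg/L as CaCO₃ × 1,620,000 L = 121,500 g as CaCO₃.
Equivalents: 121,500 g ÷ 50 g/eq = 2430 eq.
Each mole of Na₂CO₃ supplies 2 eq, so 2430 / 2 = 1215 mol.
Mass: 1215 mol × 106 g/mol = 128,800 g.

129 kg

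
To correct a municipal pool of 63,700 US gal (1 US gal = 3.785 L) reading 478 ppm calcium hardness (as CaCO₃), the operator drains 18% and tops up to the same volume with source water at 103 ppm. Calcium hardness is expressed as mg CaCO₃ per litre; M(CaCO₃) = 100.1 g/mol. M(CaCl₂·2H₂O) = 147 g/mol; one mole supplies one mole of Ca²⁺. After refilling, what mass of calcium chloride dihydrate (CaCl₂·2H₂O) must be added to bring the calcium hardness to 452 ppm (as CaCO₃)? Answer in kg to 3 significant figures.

Volume: 63,700 US gal × 3.785 L/gal = 241,104 L.
After draining 18% and refilling: 478 × 0.82 + 103 × 0.18 = 410.5 ppm.
Deficit to target: 452 − 410.5 = 41.5 mg/L.
As CaCO₃: 41.5 mg/L × 241,104 L = 10,010 g; ÷ 100.1 = 99.96 mol Ca²⁺.
Mass: 99.96 × 147 = 14,690 g.

14.7 kg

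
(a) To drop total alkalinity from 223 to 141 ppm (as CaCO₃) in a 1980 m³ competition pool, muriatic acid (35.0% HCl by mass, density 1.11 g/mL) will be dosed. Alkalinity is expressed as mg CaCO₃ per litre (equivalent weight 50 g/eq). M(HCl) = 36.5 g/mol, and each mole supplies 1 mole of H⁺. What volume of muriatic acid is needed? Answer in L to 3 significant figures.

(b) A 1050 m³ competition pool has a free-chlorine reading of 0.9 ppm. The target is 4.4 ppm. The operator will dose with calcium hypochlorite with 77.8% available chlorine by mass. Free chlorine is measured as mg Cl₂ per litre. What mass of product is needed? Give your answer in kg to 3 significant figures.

(a) 305 L; (b) 4.72 kg

(a) Volume: 1980 m³ = 1,980,000 L.
(a) Alkalinity to neutralize: (223 − 141) = 82 mg/L as CaCO₃ × 1,980,000 L = 162,400 g as CaCO₃.
(a) Equivalents of H⁺ required: 162,400 ÷ 50 g/eq = 3247 eq = 3247 mol HCl.
(a) Mass of HCl: 3247 × 36.5 = 118,500 g.
(a) Mass of 35.0% solution: 118,500 / 0.35 = 338,600 g.
(a) Volume: 338,600 g ÷ 1.11 g/mL = 305,100 mL.

(b) Volume: 1050 m³ = 1,050,000 L.
(b) Chlorine deficit: 4.4 − 0.9 = 3.5 ppm = 3.5 mg/L as Cl₂.
(b) Cl₂ equivalent needed: 3.5 mg/L × 1,050,000 L = 3,675,000 mg = 3675 g.
(b) Product at 77.8% available chlorine: 3675 / 0.778 = 4724 g.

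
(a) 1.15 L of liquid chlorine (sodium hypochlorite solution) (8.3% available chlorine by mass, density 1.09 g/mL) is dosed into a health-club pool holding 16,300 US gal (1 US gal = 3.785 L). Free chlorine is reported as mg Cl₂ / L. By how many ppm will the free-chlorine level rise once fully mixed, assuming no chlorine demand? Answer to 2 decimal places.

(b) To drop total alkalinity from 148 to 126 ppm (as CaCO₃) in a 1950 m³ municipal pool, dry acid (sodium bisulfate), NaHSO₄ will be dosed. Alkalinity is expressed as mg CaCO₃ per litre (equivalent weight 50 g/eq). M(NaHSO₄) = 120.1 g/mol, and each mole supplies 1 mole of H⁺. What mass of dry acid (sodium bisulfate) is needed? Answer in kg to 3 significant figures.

(a) Volume: 16,300 US gal × 3.785 L/gal = 61,696 L.
(a) Mass of solution: 1.15 L × 1000 mL/L × 1.09 g/mL = 1254 g.
(a) Available chlorine delivered: 1254 g × 0.083 = 104 g as Cl₂.
(a) Concentration rise: 104 g / 61,696 L = 1.686 mg/L = 1.69 ppm.

(b) Volume: 1950 m³ = 1,950,000 L.
(b) Alkalinity to neutralize: (148 − 126) = 22 mg/L as CaCO₃ × 1,950,000 L = 42,900 g as CaCO₃.
(b) Equivalents of H⁺ required: 42,900 ÷ 50 g/eq = 858 eq = 858 mol NaHSO₄.
(b) Mass of NaHSO₄: 858 × 120.1 = 103,000 g.

(a) 1.69 ppm; (b) 103 kg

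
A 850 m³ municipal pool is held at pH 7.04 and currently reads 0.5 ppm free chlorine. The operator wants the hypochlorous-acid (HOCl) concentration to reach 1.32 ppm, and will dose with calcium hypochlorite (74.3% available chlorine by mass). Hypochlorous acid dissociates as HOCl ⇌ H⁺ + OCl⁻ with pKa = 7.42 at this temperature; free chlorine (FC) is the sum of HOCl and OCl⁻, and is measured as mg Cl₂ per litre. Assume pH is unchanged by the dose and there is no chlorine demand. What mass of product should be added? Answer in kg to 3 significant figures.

1.57 kg

Volume: 850 m³ = 850,000 L.
[OCl⁻]/[HOCl] = 10^(pH − pKa) = 10^(7.04 − 7.42) = 0.4169; fraction as HOCl = 1/(1 + 0.4169) = 0.7058.
Free chlorine required for 1.32 ppm HOCl: 1.32 / 0.7058 = 1.87 ppm.
FC to add: 1.87 − 0.5 = 1.37 mg/L as Cl₂.
Cl₂ equivalent: 1.37 mg/L × 850,000 L = 1165 g.
Product at 74.3% available Cl: 1165 / 0.743 = 1568 g.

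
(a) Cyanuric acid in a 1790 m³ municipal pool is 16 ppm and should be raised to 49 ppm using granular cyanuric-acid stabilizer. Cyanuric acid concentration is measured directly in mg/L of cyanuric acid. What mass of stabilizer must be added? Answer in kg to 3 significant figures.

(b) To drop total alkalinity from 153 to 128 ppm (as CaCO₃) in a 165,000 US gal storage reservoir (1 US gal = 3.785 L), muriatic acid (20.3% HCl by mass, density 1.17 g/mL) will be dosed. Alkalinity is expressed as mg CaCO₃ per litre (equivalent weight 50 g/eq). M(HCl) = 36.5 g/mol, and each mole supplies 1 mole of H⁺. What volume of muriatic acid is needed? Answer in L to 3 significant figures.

(a) 59.1 kg; (b) 48.0 L

(a) Volume: 1790 m³ = 1,790,000 L.
(a) CYA to add: (49 − 16) = 33 mg/L × 1,790,000 L = 59,070 g cyanuric acid.

(b) Volume: 165,000 US gal × 3.785 L/gal = 624,525 L.
(b) Alkalinity to neutralize: (153 − 128) = 25 mg/L as CaCO₃ × 624,525 L = 15,610 g as CaCO₃.
(b) Equivalents of H⁺ required: 15,610 ÷ 50 g/eq = 312.3 eq = 312.3 mol HCl.
(b) Mass of HCl: 312.3 × 36.5 = 11,400 g.
(b) Mass of 20.3% solution: 11,400 / 0.203 = 56,150 g.
(b) Volume: 56,150 g ÷ 1.17 g/mL = 47,990 mL.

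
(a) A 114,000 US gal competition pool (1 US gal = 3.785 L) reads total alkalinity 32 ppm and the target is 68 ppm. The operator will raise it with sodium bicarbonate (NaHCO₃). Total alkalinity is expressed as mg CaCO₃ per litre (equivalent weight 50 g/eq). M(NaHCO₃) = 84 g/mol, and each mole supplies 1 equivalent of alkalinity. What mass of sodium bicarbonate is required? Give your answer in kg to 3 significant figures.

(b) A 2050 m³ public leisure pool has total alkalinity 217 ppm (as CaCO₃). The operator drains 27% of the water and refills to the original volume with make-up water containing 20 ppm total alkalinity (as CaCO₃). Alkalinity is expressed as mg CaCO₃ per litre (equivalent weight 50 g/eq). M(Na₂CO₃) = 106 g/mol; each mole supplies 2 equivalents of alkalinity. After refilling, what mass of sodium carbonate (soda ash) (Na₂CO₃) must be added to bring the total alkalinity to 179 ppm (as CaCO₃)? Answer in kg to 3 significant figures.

(a) Volume: 114,000 US gal × 3.785 L/gal = 431,490 L.
(a) Alkalinity to add: (68 − 32) = 36 mg/L as CaCO₃ × 431,490 L = 15,530 g as CaCO₃.
(a) Equivalents: 15,530 g ÷ 50 g/eq = 310.7 eq.
(a) NaHCO₃ supplies 1 eq per mole → 310.7 mol.
(a) Mass: 310.7 mol × 84 g/mol = 26,100 g.

(b) Volume: 2050 m³ = 2,050,000 L.
(b) After draining 27% and refilling: 217 × 0.73 + 20 × 0.27 = 163.81 ppm.
(b) Deficit to target: 179 − 163.81 = 15.19 mg/L.
(b) As CaCO₃: 15.19 mg/L × 2,050,000 L = 31,140 g; ÷ 50 g/eq ÷ 2 = 311.4 mol Na₂CO₃.
(b) Mass: 311.4 × 106 = 33,010 g.

(a) 26.1 kg; (b) 33.0 kg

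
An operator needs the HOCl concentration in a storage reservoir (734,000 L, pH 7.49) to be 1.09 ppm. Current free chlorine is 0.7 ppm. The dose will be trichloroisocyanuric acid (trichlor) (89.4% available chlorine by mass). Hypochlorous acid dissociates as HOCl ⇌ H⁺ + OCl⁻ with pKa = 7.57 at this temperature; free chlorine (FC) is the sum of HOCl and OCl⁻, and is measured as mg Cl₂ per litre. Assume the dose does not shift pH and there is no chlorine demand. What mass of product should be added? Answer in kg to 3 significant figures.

[OCl⁻]/[HOCl] = 10^(pH − pKa) = 10^(7.49 − 7.57) = 0.8318; fraction as HOCl = 1/(1 + 0.8318) = 0.5459.
Free chlorine required for 1.09 ppm HOCl: 1.09 / 0.5459 = 1.997 ppm.
FC to add: 1.997 − 0.7 = 1.297 mg/L as Cl₂.
Cl₂ equivalent: 1.297 mg/L × 734,000 L = 951.7 g.
Product at 89.4% available Cl: 951.7 / 0.894 = 1065 g.

1.06 kg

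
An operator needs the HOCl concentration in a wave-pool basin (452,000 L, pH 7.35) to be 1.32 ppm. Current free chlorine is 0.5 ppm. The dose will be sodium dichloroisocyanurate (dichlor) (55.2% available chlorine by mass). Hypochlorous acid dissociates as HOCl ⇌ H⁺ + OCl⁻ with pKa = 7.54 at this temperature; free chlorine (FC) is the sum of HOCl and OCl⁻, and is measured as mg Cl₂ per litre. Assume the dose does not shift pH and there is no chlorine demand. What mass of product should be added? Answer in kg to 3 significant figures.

[OCl⁻]/[HOCl] = 10^(pH − pKa) = 10^(7.35 − 7.54) = 0.6457; fraction as HOCl = 1/(1 + 0.6457) = 0.6077.
Free chlorine required for 1.32 ppm HOCl: 1.32 / 0.6077 = 2.172 ppm.
FC to add: 2.172 − 0.5 = 1.672 mg/L as Cl₂.
Cl₂ equivalent: 1.672 mg/L × 452,000 L = 755.9 g.
Product at 55.2% available Cl: 755.9 / 0.552 = 1369 g.

1.37 kg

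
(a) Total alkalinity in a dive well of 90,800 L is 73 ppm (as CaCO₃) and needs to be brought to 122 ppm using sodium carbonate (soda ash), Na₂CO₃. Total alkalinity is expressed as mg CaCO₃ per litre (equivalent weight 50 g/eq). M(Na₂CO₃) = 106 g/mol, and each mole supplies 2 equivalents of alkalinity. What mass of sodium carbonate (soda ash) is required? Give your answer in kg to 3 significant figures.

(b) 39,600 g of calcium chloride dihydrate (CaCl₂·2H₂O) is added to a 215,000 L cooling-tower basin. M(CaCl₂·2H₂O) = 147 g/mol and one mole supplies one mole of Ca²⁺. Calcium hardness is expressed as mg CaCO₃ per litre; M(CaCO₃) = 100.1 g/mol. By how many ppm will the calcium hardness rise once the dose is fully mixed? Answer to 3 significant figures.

(a) 4.72 kg; (b) 125 ppm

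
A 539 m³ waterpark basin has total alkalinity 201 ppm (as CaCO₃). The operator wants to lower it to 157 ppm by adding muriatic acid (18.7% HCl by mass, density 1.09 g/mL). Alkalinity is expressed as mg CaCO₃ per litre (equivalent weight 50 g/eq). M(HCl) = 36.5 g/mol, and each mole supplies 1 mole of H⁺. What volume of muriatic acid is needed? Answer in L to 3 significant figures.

Volume: 539 m³ = 539,000 L.
Alkalinity to neutralize: (201 − 157) = 44 mg/L as CaCO₃ × 539,000 L = 23,720 g as CaCO₃.
Equivalents of H⁺ required: 23,720 ÷ 50 g/eq = 474.3 eq = 474.3 mol HCl.
Mass of HCl: 474.3 × 36.5 = 17,310 g.
Mass of 18.7% solution: 17,310 / 0.187 = 92,580 g.
Volume: 92,580 g ÷ 1.09 g/mL = 84,940 mL.

84.9 L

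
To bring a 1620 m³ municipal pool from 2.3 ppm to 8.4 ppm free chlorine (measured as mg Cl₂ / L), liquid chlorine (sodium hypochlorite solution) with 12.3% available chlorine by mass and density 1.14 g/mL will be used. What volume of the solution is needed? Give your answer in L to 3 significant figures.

70.5 L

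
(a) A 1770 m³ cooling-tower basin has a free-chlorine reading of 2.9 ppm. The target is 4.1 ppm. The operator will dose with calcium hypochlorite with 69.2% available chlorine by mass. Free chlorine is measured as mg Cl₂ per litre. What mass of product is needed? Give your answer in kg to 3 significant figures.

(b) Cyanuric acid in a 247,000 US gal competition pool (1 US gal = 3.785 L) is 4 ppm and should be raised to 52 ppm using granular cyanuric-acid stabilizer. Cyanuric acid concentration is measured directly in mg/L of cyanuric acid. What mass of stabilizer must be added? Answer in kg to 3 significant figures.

(a) 3.07 kg; (b) 44.9 kg

(a) Volume: 1770 m³ = 1,770,000 L.
(a) Chlorine deficit: 4.1 − 2.9 = 1.2 ppm = 1.2 mg/L as Cl₂.
(a) Cl₂ equivalent needed: 1.2 mg/L × 1,770,000 L = 2,124,000 mg = 2124 g.
(a) Product at 69.2% available chlorine: 2124 / 0.692 = 3069 g.

(b) Volume: 247,000 US gal × 3.785 L/gal = 934,895 L.
(b) CYA to add: (52 − 4) = 48 mg/L × 934,895 L = 44,870 g cyanuric acid.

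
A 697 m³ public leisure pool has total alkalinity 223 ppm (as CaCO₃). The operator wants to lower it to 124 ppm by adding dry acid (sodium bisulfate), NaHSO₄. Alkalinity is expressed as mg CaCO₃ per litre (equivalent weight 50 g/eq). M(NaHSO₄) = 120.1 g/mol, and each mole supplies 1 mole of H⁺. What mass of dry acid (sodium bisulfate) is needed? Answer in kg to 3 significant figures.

166 kg

Volume: 697 m³ = 697,000 L.
Alkalinity to neutralize: (223 − 124) = 99 mg/L as CaCO₃ × 697,000 L = 69,000 g as CaCO₃.
Equivalents of H⁺ required: 69,000 ÷ 50 g/eq = 1380 eq = 1380 mol NaHSO₄.
Mass of NaHSO₄: 1380 × 120.1 = 165,700 g.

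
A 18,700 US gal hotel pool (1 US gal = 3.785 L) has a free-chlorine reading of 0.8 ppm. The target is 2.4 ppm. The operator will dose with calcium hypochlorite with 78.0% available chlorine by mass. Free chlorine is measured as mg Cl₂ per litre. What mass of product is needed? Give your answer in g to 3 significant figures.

145 g

Volume: 18,700 US gal × 3.785 L/gal = 70,780 L.
Chlorine deficit: 2.4 − 0.8 = 1.6 ppm = 1.6 mg/L as Cl₂.
Cl₂ equivalent needed: 1.6 mg/L × 70,780 L = 113,200 mg = 113.2 g.
Product at 78.0% available chlorine: 113.2 / 0.78 = 145.2 g.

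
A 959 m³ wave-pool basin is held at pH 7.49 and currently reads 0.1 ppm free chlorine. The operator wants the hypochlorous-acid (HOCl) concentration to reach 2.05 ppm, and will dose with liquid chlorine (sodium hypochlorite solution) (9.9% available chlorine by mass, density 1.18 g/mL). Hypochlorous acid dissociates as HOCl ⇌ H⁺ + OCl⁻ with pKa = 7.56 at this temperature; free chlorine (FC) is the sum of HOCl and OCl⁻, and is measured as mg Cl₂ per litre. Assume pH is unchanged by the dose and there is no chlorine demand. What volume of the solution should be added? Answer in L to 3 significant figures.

30.3 L

Volume: 959 m³ = 959,000 L.
[OCl⁻]/[HOCl] = 10^(pH − pKa) = 10^(7.49 − 7.56) = 0.8511; fraction as HOCl = 1/(1 + 0.8511) = 0.5402.
Free chlorine required for 2.05 ppm HOCl: 2.05 / 0.5402 = 3.795 ppm.
FC to add: 3.795 − 0.1 = 3.695 mg/L as Cl₂.
Cl₂ equivalent: 3.695 mg/L × 959,000 L = 3543 g.
Product at 9.9% available Cl: 3543 / 0.099 = 35,790 g.
Volume: 35,790 g ÷ 1.18 g/mL = 30,330 mL.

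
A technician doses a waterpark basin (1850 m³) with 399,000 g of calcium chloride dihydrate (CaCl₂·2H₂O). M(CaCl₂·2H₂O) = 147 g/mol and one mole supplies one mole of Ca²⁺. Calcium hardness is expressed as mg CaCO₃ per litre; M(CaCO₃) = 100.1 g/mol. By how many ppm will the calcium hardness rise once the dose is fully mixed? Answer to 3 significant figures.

147 ppm

Volume: 1850 m³ = 1,850,000 L.
Moles of Ca²⁺: 399,000 g ÷ 147 g/mol = 2714 mol.
As CaCO₃: 2714 mol × 100.1 g/mol = 271,700 g.
Rise: 271,700 g / 1,850,000 L × 1000 = 146.9 mg/L.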